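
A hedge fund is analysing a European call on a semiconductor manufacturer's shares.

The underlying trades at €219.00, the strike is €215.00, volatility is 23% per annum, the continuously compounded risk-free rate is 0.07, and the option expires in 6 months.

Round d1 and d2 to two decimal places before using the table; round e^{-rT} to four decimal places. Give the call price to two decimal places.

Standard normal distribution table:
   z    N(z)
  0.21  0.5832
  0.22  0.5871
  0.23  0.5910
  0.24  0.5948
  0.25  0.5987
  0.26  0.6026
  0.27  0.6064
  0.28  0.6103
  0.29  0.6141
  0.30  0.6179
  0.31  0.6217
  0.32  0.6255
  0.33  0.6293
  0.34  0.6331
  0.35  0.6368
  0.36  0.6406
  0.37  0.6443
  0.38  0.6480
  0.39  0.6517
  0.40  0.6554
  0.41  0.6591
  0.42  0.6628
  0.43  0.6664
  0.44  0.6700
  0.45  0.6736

€20.05

σ√T = 0.23·√0.5 = 0.1626
d₁ = [ln(219/215) + (0.07 + 0.23²/2)·0.5] / 0.1626 = [0.0184 + 0.0482] / 0.1626 = 0.4099 → 0.41
d₂ = d₁ − σ√T = 0.4099 − 0.1626 = 0.2472 → 0.25
e^(−rT) = e^(−0.07·0.5) = 0.9656
N(d₁) = N(0.41) = 0.6591;  N(d₂) = N(0.25) = 0.5987
C = 219·0.6591 − 215·0.9656·0.5987 = 144.3429 − 124.2925 = 20.0504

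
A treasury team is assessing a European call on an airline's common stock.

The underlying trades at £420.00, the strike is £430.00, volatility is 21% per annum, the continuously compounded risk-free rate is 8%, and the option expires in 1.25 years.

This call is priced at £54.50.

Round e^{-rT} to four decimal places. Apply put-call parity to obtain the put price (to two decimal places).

£23.56

exp(−rT) = exp(−0.08·1.25) = 0.9048
Put-call parity: C − P = S − K·e^(−rT) = 420 − 430·0.9048 = 420 − 389.0640 = 30.9360
P = C − (C − P) = 54.50 − (30.9360) = 23.5640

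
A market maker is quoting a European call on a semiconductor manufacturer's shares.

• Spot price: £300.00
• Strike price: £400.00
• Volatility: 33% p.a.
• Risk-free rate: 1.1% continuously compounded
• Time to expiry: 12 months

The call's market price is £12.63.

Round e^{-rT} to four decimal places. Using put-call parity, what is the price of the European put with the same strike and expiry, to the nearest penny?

£108.27

exp(−rT) = exp(−0.011·1) = 0.9891
Put-call parity: C − P = S − K·e^(−rT) = 300 − 400·0.9891 = 300 − 395.6400 = -95.6400
P = C − (C − P) = 12.63 − (-95.6400) = 108.2700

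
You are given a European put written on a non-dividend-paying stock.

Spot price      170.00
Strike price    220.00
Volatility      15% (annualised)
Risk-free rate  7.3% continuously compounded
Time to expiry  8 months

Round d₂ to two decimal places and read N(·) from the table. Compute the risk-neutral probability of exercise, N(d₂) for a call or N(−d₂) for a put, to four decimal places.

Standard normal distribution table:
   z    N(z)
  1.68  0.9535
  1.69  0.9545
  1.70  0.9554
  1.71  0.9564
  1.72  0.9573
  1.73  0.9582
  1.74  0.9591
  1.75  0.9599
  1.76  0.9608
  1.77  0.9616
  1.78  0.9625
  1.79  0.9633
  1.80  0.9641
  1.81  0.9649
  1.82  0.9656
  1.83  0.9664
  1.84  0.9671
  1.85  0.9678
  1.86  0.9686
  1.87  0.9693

0.9616

σ√T = 0.15 × 0.8165 = 0.1225
d₁ = [ln(170/220) + (0.073 + 0.15²/2)·0.6667] / 0.1225 = [-0.2578 + 0.0562] / 0.1225 = -1.6466 ≈ -1.65
d₂ = d₁ − σ√T = -1.6466 − 0.1225 = -1.7690 ≈ -1.77
Pr(exercise) under Q = N(−d₂) = N(1.77) = 0.9616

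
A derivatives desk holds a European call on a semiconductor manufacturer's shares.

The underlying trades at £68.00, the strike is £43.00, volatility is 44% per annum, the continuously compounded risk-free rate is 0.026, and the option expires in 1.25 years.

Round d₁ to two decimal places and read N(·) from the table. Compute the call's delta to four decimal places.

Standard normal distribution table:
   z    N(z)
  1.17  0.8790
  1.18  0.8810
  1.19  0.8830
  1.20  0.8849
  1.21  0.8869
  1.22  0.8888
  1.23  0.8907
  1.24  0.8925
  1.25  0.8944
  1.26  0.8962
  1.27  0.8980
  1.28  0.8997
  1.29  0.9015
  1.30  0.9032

σ√T = 0.44 × 1.1180 = 0.4919
d₁ = [ln(68/43) + (0.026 + 0.44²/2)·1.25] / 0.4919 = [0.4583 + 0.1535] / 0.4919 = 1.2437 which rounds to 1.24
N(d₁) = N(1.24) = 0.8925
Δ_call = N(d₁) = 0.8925

0.8925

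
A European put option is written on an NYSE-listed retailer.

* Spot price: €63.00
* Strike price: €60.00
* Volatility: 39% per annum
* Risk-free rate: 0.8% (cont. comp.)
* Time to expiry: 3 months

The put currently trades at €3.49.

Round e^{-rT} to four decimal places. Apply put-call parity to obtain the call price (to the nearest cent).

€6.61

exp(−rT) = exp(−0.008·0.25) = 0.9980
Put-call parity: C − P = S − K·e^(−rT) = 63 − 60·0.9980 = 63 − 59.8800 = 3.1200
C = P + (C − P) = 3.49 + (3.1200) = 6.6100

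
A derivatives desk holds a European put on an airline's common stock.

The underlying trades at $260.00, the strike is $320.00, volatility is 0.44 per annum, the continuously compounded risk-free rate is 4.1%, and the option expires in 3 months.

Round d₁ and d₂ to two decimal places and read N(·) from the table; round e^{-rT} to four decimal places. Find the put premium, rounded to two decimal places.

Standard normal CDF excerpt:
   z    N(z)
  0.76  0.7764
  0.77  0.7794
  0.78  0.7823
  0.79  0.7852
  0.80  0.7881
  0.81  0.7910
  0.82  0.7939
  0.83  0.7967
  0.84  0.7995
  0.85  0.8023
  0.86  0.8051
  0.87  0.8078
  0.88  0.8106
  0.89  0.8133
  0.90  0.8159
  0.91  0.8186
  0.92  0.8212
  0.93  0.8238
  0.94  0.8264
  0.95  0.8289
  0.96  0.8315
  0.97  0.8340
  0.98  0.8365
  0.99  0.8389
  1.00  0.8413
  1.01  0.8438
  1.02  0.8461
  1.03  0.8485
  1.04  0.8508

$63.11

σ√T = 0.44·√0.25 = 0.2200
d₁ = [ln(260/320) + (0.041 + 0.44²/2)·0.25] / 0.2200 = [-0.2076 + 0.0345] / 0.2200 = -0.7872 ≈ -0.79
d₂ = d₁ − σ√T = -0.7872 − 0.2200 = -1.0072 ≈ -1.01
exp(−rT) = exp(−0.041·0.25) = 0.9898
N(−d₂) = N(1.01) = 0.8438;  N(−d₁) = N(0.79) = 0.7852
P = 320·0.9898·0.8438 − 260·0.7852 = 267.2618 − 204.1520 = 63.1098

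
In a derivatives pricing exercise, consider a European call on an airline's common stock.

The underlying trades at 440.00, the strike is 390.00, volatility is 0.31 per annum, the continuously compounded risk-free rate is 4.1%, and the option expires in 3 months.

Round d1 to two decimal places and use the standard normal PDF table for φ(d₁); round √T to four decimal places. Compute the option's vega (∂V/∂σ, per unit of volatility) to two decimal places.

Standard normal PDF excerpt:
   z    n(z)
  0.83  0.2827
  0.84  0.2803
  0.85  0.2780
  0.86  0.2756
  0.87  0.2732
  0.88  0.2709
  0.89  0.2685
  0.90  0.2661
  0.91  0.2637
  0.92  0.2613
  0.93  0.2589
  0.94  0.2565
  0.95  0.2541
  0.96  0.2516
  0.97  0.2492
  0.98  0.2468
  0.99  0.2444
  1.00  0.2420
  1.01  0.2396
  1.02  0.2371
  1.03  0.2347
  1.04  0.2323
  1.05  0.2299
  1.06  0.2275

σ√T = 0.31 × 0.5000 = 0.1550
d₁ = [ln(440/390) + (0.041 + 0.31²/2)·0.25] / 0.1550 = [0.1206 + 0.0223] / 0.1550 = 0.9219 ≈ 0.92
√T = √0.25 = 0.5000
φ(d₁) = φ(0.92) = 0.2613
vega = S·φ(d₁)·√T = 440·0.2613·0.5000 = 57.4860

57.49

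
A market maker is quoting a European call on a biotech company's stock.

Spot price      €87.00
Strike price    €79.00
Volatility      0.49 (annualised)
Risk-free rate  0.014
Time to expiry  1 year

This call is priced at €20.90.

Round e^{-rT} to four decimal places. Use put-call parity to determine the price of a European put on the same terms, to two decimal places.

exp(−rT) = exp(−0.014·1) = 0.9861
Put-call parity: C − P = S − K·e^(−rT) = 87 − 79·0.9861 = 87 − 77.9019 = 9.0981
P = C − (C − P) = 20.90 − (9.0981) = 11.8019

€11.80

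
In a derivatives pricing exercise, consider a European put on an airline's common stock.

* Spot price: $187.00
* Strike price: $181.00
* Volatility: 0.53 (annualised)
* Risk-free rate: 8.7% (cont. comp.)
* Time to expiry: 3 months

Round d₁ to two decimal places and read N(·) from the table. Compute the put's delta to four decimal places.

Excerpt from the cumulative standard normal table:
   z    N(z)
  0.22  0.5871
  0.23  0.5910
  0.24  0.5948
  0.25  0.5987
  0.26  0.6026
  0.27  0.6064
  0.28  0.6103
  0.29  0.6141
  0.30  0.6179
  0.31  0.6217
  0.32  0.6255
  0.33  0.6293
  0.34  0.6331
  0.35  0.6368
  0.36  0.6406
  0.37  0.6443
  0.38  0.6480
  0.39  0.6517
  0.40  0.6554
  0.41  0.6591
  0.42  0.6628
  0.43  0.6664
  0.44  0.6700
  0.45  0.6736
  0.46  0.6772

-0.3669

σ√T = 0.53·√0.25 = 0.2650
d₁ = [ln(187/181) + (0.087 + 0.53²/2)·0.25] / 0.2650 = [0.0326 + 0.0569] / 0.2650 = 0.3376 which rounds to 0.34
N(d₁) = N(0.34) = 0.6331
Δ_put = N(d₁) − 1 = 0.6331 − 1 = -0.3669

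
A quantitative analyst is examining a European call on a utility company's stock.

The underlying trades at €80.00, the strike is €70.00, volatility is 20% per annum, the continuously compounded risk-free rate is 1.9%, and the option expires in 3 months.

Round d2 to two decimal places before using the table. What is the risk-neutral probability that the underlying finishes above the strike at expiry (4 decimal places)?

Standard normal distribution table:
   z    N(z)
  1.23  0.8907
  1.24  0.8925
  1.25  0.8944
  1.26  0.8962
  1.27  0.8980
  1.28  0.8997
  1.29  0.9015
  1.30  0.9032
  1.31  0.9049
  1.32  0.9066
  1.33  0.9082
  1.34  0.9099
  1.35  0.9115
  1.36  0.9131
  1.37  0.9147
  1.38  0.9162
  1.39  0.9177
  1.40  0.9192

T = 0.25;  σ√T = 0.1000
d₁ = [ln(80/70) + (0.019 + 0.2²/2)·0.25] / 0.1000 = [0.1335 + 0.0098] / 0.1000 = 1.4328 which rounds to 1.43
d₂ = d₁ − σ√T = 1.4328 − 0.1000 = 1.3328 which rounds to 1.33
Risk-neutral Pr[S_T > K] = N(d₂) = N(1.33) = 0.9082

0.9082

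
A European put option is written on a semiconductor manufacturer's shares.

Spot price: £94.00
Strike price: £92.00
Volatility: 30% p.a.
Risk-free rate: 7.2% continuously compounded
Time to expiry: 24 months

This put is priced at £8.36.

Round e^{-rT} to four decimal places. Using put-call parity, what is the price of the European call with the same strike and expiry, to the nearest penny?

£22.70

exp(−rT) = exp(−0.072·2) = 0.8659
Put-call parity: C − P = S − K·e^(−rT) = 94 − 92·0.8659 = 94 − 79.6628 = 14.3372
C = P + (C − P) = 8.36 + (14.3372) = 22.6972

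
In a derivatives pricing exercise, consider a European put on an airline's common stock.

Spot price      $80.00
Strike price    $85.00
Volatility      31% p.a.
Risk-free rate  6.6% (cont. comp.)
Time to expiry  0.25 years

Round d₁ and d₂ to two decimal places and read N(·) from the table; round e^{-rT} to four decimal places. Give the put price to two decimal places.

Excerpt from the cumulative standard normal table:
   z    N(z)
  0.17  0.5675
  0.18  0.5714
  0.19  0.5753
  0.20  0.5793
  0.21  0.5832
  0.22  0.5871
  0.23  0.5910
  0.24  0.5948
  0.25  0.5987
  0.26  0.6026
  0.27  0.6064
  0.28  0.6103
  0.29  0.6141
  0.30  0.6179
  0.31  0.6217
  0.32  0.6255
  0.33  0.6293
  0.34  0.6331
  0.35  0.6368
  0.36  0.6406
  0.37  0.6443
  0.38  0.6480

$6.90

T = 0.25;  σ√T = 0.1550
d₁ = [ln(80/85) + (0.066 + 0.31²/2)·0.25] / 0.1550 = [-0.0606 + 0.0285] / 0.1550 = -0.2072 ⇒ -0.21
d₂ = d₁ − σ√T = -0.2072 − 0.1550 = -0.3622 ⇒ -0.36
exp(−rT) = exp(−0.066·0.25) = 0.9836
N(−d₂) = N(0.36) = 0.6406;  N(−d₁) = N(0.21) = 0.5832
P = 85·0.9836·0.6406 − 80·0.5832 = 53.5580 − 46.6560 = 6.9020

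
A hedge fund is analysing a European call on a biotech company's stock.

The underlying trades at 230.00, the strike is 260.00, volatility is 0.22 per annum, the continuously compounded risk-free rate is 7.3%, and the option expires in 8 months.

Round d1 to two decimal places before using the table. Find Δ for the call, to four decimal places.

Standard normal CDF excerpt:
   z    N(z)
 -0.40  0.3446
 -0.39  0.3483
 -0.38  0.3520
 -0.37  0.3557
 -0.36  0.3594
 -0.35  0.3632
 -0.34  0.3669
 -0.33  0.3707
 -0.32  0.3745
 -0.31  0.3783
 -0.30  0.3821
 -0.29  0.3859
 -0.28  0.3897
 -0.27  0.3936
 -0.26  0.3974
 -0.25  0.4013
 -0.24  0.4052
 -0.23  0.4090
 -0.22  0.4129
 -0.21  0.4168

σ√T = 0.22·√0.6667 = 0.1796
ln(S/K) + (r + σ²/2)T = ln(230/260) + (0.073 + 0.22²/2)·0.6667 = -0.1226 + 0.0648 = -0.0578
d₁ = -0.0578 / 0.1796 = -0.3218 ⇒ -0.32
N(d₁) = N(-0.32) = 0.3745
Δ_call = N(d₁) = 0.3745

0.3745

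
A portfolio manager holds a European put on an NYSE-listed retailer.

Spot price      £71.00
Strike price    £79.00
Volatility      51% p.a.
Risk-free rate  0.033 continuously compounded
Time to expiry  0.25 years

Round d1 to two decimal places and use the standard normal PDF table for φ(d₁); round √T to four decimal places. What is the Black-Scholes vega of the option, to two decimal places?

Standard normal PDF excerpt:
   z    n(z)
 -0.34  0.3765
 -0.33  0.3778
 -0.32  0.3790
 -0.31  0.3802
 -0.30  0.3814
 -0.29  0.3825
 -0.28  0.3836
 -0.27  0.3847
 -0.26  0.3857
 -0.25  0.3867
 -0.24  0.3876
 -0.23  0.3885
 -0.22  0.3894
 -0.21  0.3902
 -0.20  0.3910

13.69

T = 0.25;  σ√T = 0.2550
d₁ = [ln(71/79) + (0.033 + 0.51²/2)·0.25] / 0.2550 = [-0.1068 + 0.0408] / 0.2550 = -0.2588 which rounds to -0.26
√T = √0.25 = 0.5000
φ(d₁) = φ(-0.26) = 0.3857
vega = S·φ(d₁)·√T = 71·0.3857·0.5000 = 13.6923
(The call has the same vega.)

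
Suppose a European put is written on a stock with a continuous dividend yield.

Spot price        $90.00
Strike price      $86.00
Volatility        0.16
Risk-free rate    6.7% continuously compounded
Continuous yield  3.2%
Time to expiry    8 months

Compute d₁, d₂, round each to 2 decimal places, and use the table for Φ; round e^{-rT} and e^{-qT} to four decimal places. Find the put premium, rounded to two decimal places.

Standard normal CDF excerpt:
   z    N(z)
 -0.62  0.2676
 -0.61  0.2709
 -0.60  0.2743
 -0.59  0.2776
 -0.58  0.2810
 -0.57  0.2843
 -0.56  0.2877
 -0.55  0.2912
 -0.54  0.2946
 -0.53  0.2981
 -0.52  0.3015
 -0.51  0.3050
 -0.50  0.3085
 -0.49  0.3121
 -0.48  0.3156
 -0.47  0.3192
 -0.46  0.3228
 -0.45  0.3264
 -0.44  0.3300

$2.09

T = 0.6667;  σ√T = 0.1306
d₁ = [ln(90/86) + (0.067 − 0.032 + ½·0.16²)·0.6667] / (σ√T) = (0.0455 + 0.0319) / 0.1306 = 0.5919 ≈ 0.59
d₂ = 0.5919 − 0.1306 = 0.4613 ≈ 0.46
exp(−qT) = exp(−0.032·0.6667) = 0.9789;  exp(−rT) = exp(−0.067·0.6667) = 0.9563
N(−d₂) = N(-0.46) = 0.3228;  N(−d₁) = N(-0.59) = 0.2776
P = 86·0.9563·0.3228 − 90·0.9789·0.2776 = 26.5477 − 24.4568 = 2.0908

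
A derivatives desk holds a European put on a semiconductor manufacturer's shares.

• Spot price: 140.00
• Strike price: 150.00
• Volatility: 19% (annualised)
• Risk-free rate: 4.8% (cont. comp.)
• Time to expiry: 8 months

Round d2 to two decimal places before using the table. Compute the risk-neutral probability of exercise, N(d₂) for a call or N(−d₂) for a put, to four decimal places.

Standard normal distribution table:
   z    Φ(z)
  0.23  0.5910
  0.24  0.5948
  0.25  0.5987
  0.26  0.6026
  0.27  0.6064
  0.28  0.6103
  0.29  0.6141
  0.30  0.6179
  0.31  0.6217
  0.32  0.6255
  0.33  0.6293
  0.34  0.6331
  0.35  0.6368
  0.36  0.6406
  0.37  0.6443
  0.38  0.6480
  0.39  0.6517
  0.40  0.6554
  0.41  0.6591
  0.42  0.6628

0.6255

σ√T = 0.19·√0.6667 = 0.1551
ln(S/K) + (r + σ²/2)T = ln(140/150) + (0.048 + 0.19²/2)·0.6667 = -0.0690 + 0.0440 = -0.0250
d₁ = -0.0250 / 0.1551 = -0.1609 ≈ -0.16
d₂ = d₁ − σ√T = -0.1609 − 0.1551 = -0.3160 ≈ -0.32
Risk-neutral Pr[S_T < K] = N(−d₂) = N(0.32) = 0.6255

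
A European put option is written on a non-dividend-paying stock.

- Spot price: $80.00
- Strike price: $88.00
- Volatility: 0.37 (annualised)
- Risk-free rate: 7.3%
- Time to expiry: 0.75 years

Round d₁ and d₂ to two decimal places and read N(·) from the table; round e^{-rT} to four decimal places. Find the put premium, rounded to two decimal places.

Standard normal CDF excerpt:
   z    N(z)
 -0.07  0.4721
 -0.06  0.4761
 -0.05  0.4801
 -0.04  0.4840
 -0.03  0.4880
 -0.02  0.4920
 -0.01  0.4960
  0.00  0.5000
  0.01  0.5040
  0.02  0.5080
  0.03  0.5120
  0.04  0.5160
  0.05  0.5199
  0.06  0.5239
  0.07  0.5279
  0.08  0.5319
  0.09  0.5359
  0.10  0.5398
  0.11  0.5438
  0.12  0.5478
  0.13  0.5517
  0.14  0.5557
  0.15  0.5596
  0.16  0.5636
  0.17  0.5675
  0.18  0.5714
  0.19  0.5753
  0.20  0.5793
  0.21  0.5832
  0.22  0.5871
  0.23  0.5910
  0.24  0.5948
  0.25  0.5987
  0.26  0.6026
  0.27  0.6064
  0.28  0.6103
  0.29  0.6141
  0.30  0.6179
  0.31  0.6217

$12.12

σ√T = 0.37·√0.75 = 0.3204
d₁ = [ln(80/88) + (0.073 + 0.37²/2)·0.75] / 0.3204 = [-0.0953 + 0.1061] / 0.3204 = 0.0336 ⇒ 0.03
d₂ = d₁ − σ√T = 0.0336 − 0.3204 = -0.2868 ⇒ -0.29
exp(−rT) = exp(−0.073·0.75) = 0.9467
N(−d₂) = N(0.29) = 0.6141;  N(−d₁) = N(-0.03) = 0.4880
P = 88·0.9467·0.6141 − 80·0.4880 = 51.1604 − 39.0400 = 12.1204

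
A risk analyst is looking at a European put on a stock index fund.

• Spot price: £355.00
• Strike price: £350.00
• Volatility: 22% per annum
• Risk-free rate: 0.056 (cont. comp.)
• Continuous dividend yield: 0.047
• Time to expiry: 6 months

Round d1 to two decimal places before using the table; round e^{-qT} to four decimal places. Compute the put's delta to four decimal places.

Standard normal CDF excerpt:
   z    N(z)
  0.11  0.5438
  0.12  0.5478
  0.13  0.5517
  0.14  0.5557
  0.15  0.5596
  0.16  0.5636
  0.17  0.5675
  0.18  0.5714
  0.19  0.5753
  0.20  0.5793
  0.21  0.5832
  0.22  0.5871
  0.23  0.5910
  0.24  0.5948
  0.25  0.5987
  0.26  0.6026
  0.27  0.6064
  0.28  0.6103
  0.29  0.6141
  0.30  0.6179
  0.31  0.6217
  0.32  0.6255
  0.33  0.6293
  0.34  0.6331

T = 0.5;  σ√T = 0.1556
d₁ = [ln(355/350) + (0.056 − 0.047 + 0.22²/2)·0.5] / 0.1556 = [0.0142 + 0.0166] / 0.1556 = 0.1979 ⇒ 0.20
N(d₁) = N(0.20) = 0.5793
Δ_put = exp(−qT)·(N(d₁) − 1) = 0.9768·(0.5793 − 1) = -0.4109

-0.4109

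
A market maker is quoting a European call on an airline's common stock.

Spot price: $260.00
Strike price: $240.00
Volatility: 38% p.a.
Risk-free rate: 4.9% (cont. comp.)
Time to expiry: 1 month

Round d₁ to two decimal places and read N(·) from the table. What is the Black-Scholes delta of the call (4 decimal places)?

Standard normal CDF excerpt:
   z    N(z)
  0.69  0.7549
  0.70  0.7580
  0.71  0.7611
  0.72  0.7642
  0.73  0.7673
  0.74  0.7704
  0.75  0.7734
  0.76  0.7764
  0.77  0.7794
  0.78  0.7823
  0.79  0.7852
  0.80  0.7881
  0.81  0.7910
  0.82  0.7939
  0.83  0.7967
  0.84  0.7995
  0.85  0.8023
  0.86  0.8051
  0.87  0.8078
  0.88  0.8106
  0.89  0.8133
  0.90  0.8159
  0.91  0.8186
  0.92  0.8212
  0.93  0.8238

T = 0.08333;  σ√T = 0.1097
d₁ = [ln(260/240) + (0.049 + 0.38²/2)·0.08333] / 0.1097 = [0.0800 + 0.0101] / 0.1097 = 0.8217 which rounds to 0.82
N(d₁) = N(0.82) = 0.7939
Δ_call = N(d₁) = 0.7939

0.7939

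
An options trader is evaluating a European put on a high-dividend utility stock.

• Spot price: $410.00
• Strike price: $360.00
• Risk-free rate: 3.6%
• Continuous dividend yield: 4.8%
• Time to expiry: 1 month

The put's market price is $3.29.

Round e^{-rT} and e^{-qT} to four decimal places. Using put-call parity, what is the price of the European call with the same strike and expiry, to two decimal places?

exp(−qT) = exp(−0.048·0.08333) = 0.9960;  exp(−rT) = exp(−0.036·0.08333) = 0.9970
Put-call parity: C − P = S·e^(−qT) − K·e^(−rT) = 410·0.9960 − 360·0.9970 = 408.3600 − 358.9200 = 49.4400
C = P + (C − P) = 3.29 + (49.4400) = 52.7300

$52.73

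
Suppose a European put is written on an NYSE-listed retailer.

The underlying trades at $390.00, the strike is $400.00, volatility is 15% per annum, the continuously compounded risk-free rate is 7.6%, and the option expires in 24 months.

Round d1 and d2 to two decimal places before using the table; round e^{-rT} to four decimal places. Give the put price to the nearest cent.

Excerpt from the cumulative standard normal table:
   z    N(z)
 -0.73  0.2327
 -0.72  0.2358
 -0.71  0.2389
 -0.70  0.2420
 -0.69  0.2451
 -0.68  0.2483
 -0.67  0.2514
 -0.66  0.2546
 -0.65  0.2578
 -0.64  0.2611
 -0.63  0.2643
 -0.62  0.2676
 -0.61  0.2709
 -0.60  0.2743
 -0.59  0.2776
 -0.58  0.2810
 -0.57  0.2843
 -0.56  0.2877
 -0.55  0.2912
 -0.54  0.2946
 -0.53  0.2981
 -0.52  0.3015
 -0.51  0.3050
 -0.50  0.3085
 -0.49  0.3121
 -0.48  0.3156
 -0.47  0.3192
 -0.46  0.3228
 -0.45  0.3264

$12.86

T = 2;  σ√T = 0.2121
ln(S/K) + (r + σ²/2)T = ln(390/400) + (0.076 + 0.15²/2)·2 = -0.0253 + 0.1745 = 0.1492
d₁ = 0.1492 / 0.2121 = 0.7033 which rounds to 0.70
d₂ = d₁ − σ√T = 0.7033 − 0.2121 = 0.4911 which rounds to 0.49
e^(−rT) = e^(−0.076·2) = 0.8590
P = 400·0.8590·N(-0.49) − 390·N(-0.70) = 400·0.8590·0.3121 − 390·0.2420 = 107.2376 − 94.3800 = 12.8576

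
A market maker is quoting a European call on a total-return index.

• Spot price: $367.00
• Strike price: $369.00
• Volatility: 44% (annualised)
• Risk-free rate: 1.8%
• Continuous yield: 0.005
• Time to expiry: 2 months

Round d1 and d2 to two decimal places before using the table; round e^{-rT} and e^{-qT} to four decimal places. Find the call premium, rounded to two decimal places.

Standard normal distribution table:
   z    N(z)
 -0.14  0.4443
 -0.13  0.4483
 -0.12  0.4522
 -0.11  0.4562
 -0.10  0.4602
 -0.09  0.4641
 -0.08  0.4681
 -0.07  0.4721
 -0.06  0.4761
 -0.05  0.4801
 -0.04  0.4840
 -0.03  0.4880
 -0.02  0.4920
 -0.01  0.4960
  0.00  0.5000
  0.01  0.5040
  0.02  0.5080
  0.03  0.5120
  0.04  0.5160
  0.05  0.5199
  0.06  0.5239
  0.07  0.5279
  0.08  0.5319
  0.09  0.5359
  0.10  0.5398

$25.75

σ√T = 0.44·√0.1667 = 0.1796
d₁ = [ln(367/369) + (0.018 − 0.005 + 0.44²/2)·0.1667] / 0.1796 = [-0.0054 + 0.0183] / 0.1796 = 0.0716 → 0.07
d₂ = d₁ − σ√T = 0.0716 − 0.1796 = -0.1080 → -0.11
e^(−qT) = e^(−0.005·0.1667) = 0.9992;  e^(−rT) = e^(−0.018·0.1667) = 0.9970
N(d₁) = N(0.07) = 0.5279;  N(d₂) = N(-0.11) = 0.4562
C = 367·0.9992·0.5279 − 369·0.9970·0.4562 = 193.5843 − 167.8328 = 25.7515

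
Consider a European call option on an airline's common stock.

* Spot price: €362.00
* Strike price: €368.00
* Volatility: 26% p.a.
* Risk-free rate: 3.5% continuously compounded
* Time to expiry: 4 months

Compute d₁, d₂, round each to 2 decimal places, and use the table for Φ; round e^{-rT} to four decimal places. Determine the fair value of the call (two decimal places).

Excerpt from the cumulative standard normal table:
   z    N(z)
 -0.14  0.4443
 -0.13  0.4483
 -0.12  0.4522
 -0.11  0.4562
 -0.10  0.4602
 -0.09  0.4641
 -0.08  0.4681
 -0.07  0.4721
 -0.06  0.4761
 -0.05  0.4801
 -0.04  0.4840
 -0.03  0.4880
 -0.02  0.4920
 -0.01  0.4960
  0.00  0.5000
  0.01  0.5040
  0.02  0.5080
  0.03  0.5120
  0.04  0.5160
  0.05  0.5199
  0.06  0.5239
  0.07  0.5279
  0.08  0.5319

σ√T = 0.26 × 0.5774 = 0.1501
ln(S/K) + (r + σ²/2)T = ln(362/368) + (0.035 + 0.26²/2)·0.3333 = -0.0164 + 0.0229 = 0.0065
d₁ = 0.0065 / 0.1501 = 0.0433 which rounds to 0.04
d₂ = d₁ − σ√T = 0.0433 − 0.1501 = -0.1068 which rounds to -0.11
exp(−rT) = exp(−0.035·0.3333) = 0.9884
C = 362·N(0.04) − 368·0.9884·N(-0.11) = 362·0.5160 − 368·0.9884·0.4562 = 186.7920 − 165.9342 = 20.8578

€20.86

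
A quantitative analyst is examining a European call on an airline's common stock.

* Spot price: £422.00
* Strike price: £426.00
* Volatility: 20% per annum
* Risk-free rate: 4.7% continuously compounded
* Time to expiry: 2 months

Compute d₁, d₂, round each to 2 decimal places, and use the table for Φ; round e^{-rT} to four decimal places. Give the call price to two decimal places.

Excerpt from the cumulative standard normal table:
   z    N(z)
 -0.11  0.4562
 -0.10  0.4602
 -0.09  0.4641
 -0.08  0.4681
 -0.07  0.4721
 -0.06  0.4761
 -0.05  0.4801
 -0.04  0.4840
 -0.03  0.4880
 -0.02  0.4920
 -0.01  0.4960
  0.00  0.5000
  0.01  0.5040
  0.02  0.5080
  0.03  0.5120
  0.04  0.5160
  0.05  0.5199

T = 0.1667;  σ√T = 0.0816
d₁ = [ln(422/426) + (0.047 + 0.2²/2)·0.1667] / 0.0816 = [-0.0094 + 0.0112] / 0.0816 = 0.0212 which rounds to 0.02
d₂ = d₁ − σ√T = 0.0212 − 0.0816 = -0.0604 which rounds to -0.06
exp(−rT) = exp(−0.047·0.1667) = 0.9922
N(d₁) = N(0.02) = 0.5080;  N(d₂) = N(-0.06) = 0.4761
C = 422·0.5080 − 426·0.9922·0.4761 = 214.3760 − 201.2366 = 13.1394

£13.14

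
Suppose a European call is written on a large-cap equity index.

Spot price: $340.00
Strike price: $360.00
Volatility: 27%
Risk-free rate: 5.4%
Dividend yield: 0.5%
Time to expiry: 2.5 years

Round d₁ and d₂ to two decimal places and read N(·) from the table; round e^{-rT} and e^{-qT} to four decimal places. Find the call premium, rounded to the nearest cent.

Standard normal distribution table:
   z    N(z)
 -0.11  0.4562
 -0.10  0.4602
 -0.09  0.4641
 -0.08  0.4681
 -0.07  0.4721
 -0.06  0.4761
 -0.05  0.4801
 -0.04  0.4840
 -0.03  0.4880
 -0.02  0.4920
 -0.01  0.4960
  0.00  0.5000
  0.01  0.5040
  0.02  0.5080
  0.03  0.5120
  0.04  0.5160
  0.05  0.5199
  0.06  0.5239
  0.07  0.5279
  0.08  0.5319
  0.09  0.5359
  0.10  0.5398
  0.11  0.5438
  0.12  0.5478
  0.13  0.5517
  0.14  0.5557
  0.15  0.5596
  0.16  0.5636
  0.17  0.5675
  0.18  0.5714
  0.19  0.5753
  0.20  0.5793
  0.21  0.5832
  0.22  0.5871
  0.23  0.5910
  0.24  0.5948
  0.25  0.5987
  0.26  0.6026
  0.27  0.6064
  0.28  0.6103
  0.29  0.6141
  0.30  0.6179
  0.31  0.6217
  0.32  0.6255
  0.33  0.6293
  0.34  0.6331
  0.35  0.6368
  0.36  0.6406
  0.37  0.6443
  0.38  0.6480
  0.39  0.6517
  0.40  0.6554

$66.60

σ√T = 0.27·√2.5 = 0.4269
d₁ = [ln(340/360) + (0.054 − 0.005 + 0.27²/2)·2.5] / 0.4269 = [-0.0572 + 0.2136] / 0.4269 = 0.3665 ≈ 0.37
d₂ = d₁ − σ√T = 0.3665 − 0.4269 = -0.0604 ≈ -0.06
e^(−qT) = e^(−0.005·2.5) = 0.9876;  e^(−rT) = e^(−0.054·2.5) = 0.8737
N(d₁) = N(0.37) = 0.6443;  N(d₂) = N(-0.06) = 0.4761
C = 340·0.9876·0.6443 − 360·0.8737·0.4761 = 216.3456 − 149.7487 = 66.5969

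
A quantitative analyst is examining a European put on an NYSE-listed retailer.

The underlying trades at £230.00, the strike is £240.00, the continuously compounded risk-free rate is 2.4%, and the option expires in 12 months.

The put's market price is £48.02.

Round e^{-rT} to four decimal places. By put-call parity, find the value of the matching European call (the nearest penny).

e^(−rT) = e^(−0.024·1) = 0.9763
Put-call parity: C − P = S − K·e^(−rT) = 230 − 240·0.9763 = 230 − 234.3120 = -4.3120
C = P + (C − P) = 48.02 + (-4.3120) = 43.7080

£43.71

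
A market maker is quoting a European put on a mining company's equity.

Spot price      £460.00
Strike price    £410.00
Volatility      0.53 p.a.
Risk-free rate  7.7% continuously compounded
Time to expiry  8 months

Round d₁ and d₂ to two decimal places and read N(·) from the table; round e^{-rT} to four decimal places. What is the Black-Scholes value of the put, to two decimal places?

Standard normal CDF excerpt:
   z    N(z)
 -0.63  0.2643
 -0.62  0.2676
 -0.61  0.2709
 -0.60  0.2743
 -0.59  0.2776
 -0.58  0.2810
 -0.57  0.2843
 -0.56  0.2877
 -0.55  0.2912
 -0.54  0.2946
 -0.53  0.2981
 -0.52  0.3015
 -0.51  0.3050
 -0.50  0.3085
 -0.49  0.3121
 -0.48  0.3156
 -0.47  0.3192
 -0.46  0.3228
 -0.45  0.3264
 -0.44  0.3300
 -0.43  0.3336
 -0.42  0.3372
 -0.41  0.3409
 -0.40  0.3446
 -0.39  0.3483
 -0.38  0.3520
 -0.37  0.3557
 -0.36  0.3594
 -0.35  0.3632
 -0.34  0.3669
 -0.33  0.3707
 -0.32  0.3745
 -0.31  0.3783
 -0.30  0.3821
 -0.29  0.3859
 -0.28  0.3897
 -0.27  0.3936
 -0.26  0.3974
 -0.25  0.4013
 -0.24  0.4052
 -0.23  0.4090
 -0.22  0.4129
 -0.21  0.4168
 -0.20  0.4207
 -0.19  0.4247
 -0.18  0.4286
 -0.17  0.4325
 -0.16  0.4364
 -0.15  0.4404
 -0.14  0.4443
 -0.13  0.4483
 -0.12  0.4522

£42.28

T = 0.6667;  σ√T = 0.4327
d₁ = [ln(460/410) + (0.077 + 0.53²/2)·0.6667] / 0.4327 = [0.1151 + 0.1450] / 0.4327 = 0.6009 which rounds to 0.60
d₂ = d₁ − σ√T = 0.6009 − 0.4327 = 0.1682 which rounds to 0.17
e^(−rT) = e^(−0.077·0.6667) = 0.9500
N(−d₂) = N(-0.17) = 0.4325;  N(−d₁) = N(-0.60) = 0.2743
P = 410·0.9500·0.4325 − 460·0.2743 = 168.4588 − 126.1780 = 42.2808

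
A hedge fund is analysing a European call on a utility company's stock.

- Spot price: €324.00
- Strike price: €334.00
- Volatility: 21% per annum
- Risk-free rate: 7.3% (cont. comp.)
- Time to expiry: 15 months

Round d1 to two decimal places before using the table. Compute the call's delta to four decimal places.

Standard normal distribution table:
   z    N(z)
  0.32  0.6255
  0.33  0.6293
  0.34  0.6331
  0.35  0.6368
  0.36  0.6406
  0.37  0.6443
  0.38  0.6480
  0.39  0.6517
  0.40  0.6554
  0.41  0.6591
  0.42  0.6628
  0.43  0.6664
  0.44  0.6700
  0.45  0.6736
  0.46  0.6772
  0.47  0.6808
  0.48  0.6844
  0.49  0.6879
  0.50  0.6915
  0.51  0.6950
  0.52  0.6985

T = 1.25;  σ√T = 0.2348
d₁ = [ln(324/334) + (0.073 + 0.21²/2)·1.25] / 0.2348 = [-0.0304 + 0.1188] / 0.2348 = 0.3766 ≈ 0.38
N(d₁) = N(0.38) = 0.6480
Δ_call = N(d₁) = 0.6480

0.6480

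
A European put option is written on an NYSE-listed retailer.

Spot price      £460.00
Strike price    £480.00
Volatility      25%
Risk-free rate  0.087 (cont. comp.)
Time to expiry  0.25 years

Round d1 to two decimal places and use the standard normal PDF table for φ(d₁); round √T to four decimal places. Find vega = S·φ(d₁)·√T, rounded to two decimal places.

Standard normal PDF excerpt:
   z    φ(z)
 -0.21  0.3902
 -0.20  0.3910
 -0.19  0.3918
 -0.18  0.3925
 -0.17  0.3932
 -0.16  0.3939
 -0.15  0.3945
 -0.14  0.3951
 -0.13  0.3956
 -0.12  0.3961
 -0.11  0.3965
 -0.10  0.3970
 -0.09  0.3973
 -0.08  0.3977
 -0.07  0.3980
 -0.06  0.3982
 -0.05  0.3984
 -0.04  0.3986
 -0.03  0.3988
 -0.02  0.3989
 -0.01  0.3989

91.31

σ√T = 0.25 × 0.5000 = 0.1250
ln(S/K) + (r + σ²/2)T = ln(460/480) + (0.087 + 0.25²/2)·0.25 = -0.0426 + 0.0296 = -0.0130
d₁ = -0.0130 / 0.1250 = -0.1040 which rounds to -0.10
√T = √0.25 = 0.5000
φ(d₁) = φ(-0.10) = 0.3970
vega = S·φ(d₁)·√T = 460·0.3970·0.5000 = 91.3100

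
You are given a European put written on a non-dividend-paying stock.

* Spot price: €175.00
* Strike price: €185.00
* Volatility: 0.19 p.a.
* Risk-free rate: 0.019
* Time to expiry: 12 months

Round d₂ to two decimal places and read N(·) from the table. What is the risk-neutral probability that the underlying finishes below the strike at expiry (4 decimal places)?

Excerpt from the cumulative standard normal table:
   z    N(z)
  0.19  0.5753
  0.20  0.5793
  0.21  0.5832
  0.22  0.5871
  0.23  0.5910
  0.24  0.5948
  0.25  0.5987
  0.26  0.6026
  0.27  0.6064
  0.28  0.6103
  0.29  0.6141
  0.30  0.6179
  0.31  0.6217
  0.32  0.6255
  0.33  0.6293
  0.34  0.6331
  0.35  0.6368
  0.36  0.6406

T = 1;  σ√T = 0.1900
ln(S/K) + (r + σ²/2)T = ln(175/185) + (0.019 + 0.19²/2)·1 = -0.0556 + 0.0370 = -0.0185
d₁ = -0.0185 / 0.1900 = -0.0975 ≈ -0.10
d₂ = d₁ − σ√T = -0.0975 − 0.1900 = -0.2875 ≈ -0.29
Risk-neutral Pr[S_T < K] = N(−d₂) = N(0.29) = 0.6141

0.6141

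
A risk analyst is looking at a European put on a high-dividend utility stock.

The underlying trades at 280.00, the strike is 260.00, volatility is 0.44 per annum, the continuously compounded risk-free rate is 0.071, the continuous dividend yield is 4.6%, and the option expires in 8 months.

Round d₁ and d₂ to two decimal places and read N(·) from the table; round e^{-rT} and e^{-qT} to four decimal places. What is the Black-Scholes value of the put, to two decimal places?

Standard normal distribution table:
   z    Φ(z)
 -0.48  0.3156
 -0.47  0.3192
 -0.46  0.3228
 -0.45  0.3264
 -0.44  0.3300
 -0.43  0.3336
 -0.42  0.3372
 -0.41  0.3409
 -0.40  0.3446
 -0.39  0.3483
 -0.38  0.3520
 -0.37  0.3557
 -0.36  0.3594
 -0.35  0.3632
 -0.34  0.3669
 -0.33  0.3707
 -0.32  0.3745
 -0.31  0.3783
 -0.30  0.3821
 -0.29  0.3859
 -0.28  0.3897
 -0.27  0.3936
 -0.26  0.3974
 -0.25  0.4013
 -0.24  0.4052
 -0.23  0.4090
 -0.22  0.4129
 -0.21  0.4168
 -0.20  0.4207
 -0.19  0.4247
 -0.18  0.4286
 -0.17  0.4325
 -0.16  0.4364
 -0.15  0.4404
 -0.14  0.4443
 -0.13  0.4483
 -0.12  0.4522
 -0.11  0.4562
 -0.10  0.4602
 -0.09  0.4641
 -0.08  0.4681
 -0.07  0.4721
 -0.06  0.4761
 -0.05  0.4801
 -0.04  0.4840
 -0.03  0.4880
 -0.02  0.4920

σ√T = 0.44 × 0.8165 = 0.3593
d₁ = [ln(280/260) + (0.071 − 0.046 + 0.44²/2)·0.6667] / 0.3593 = [0.0741 + 0.0812] / 0.3593 = 0.4323 ≈ 0.43
d₂ = d₁ − σ√T = 0.4323 − 0.3593 = 0.0730 ≈ 0.07
e^(−qT) = e^(−0.046·0.6667) = 0.9698;  e^(−rT) = e^(−0.071·0.6667) = 0.9538
N(−d₂) = N(-0.07) = 0.4721;  N(−d₁) = N(-0.43) = 0.3336
P = 260·0.9538·0.4721 − 280·0.9698·0.3336 = 117.0751 − 90.5871 = 26.4881

26.49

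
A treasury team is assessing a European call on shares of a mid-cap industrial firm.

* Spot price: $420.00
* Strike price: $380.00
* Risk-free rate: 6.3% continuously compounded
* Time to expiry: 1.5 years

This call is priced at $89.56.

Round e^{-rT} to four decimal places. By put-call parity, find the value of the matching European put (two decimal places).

$15.28

exp(−rT) = exp(−0.063·1.5) = 0.9098
Put-call parity: C − P = S − K·e^(−rT) = 420 − 380·0.9098 = 420 − 345.7240 = 74.2760
P = C − (C − P) = 89.56 − (74.2760) = 15.2840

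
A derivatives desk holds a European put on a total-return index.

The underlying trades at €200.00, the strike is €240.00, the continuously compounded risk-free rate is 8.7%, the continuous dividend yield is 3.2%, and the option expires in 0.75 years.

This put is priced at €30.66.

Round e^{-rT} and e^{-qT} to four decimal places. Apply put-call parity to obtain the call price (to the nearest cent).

€1.09

exp(−qT) = exp(−0.032·0.75) = 0.9763;  exp(−rT) = exp(−0.087·0.75) = 0.9368
Put-call parity: C − P = S·e^(−qT) − K·e^(−rT) = 200·0.9763 − 240·0.9368 = 195.2600 − 224.8320 = -29.5720
C = P + (C − P) = 30.66 + (-29.5720) = 1.0880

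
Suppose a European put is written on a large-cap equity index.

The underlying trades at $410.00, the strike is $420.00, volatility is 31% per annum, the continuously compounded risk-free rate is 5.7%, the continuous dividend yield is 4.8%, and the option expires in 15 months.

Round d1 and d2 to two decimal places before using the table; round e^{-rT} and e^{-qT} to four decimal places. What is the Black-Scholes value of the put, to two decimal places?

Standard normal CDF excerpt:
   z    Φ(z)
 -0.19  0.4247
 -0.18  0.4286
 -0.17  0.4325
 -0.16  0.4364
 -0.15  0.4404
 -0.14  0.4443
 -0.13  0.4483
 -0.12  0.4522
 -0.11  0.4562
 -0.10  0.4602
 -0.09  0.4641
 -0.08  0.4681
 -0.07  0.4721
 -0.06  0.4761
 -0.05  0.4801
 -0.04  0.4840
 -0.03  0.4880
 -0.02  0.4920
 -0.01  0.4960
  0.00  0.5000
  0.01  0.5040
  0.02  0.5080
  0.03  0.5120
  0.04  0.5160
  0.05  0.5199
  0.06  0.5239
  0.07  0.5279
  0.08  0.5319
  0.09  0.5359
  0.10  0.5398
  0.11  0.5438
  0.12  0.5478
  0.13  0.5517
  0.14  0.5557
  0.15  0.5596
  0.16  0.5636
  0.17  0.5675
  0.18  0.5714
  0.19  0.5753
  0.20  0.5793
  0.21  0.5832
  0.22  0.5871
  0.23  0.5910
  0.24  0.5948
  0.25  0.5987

σ√T = 0.31 × 1.1180 = 0.3466
d₁ = [ln(410/420) + (0.057 − 0.048 + ½·0.31²)·1.25] / (σ√T) = (-0.0241 + 0.0713) / 0.3466 = 0.1362 which rounds to 0.14
d₂ = 0.1362 − 0.3466 = -0.2104 which rounds to -0.21
exp(−qT) = exp(−0.048·1.25) = 0.9418;  exp(−rT) = exp(−0.057·1.25) = 0.9312
P = 420·0.9312·N(0.21) − 410·0.9418·N(-0.14) = 420·0.9312·0.5832 − 410·0.9418·0.4443 = 228.0919 − 171.5611 = 56.5307

$56.53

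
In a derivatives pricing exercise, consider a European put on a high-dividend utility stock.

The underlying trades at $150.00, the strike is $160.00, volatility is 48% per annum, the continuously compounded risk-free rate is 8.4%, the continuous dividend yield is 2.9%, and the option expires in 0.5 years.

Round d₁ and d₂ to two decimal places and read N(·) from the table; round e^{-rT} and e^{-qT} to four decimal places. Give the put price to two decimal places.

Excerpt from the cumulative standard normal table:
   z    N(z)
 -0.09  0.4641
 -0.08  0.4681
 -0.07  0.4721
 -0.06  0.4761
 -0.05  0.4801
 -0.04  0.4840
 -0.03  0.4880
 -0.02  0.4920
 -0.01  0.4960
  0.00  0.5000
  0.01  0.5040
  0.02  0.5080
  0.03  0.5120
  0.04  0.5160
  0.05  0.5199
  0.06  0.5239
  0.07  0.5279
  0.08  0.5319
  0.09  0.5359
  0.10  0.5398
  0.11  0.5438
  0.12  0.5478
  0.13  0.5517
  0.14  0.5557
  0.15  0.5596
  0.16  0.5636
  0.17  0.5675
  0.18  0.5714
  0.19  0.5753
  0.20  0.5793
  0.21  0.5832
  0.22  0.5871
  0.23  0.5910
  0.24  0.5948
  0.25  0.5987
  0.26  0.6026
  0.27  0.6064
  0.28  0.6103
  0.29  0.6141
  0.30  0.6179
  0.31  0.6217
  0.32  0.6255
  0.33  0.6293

$23.25

σ√T = 0.48 × 0.7071 = 0.3394
d₁ = [ln(150/160) + (0.084 − 0.029 + ½·0.48²)·0.5] / (σ√T) = (-0.0645 + 0.0851) / 0.3394 = 0.0606 ≈ 0.06
d₂ = 0.0606 − 0.3394 = -0.2788 ≈ -0.28
exp(−qT) = exp(−0.029·0.5) = 0.9856;  exp(−rT) = exp(−0.084·0.5) = 0.9589
P = 160·0.9589·N(0.28) − 150·0.9856·N(-0.06) = 160·0.9589·0.6103 − 150·0.9856·0.4761 = 93.6347 − 70.3866 = 23.2480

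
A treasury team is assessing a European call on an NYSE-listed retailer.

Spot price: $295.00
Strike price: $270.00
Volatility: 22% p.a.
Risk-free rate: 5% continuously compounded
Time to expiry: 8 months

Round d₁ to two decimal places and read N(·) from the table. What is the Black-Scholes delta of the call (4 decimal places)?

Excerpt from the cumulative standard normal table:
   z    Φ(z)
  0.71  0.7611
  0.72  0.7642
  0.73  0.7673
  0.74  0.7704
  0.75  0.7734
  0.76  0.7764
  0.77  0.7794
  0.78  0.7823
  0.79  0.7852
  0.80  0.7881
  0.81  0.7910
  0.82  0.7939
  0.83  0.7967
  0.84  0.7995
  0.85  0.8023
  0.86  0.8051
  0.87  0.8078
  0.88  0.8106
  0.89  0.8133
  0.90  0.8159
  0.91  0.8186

σ√T = 0.22·√0.6667 = 0.1796
d₁ = [ln(295/270) + (0.05 + 0.22²/2)·0.6667] / 0.1796 = [0.0886 + 0.0495] / 0.1796 = 0.7684 → 0.77
N(d₁) = N(0.77) = 0.7794
Δ_call = N(d₁) = 0.7794

0.7794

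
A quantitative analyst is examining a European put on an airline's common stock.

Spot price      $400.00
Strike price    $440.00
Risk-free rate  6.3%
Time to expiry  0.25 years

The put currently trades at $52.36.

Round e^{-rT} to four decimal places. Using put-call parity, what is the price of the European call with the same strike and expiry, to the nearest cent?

$19.22

exp(−rT) = exp(−0.063·0.25) = 0.9844
Put-call parity: C − P = S − K·e^(−rT) = 400 − 440·0.9844 = 400 − 433.1360 = -33.1360
C = P + (C − P) = 52.36 + (-33.1360) = 19.2240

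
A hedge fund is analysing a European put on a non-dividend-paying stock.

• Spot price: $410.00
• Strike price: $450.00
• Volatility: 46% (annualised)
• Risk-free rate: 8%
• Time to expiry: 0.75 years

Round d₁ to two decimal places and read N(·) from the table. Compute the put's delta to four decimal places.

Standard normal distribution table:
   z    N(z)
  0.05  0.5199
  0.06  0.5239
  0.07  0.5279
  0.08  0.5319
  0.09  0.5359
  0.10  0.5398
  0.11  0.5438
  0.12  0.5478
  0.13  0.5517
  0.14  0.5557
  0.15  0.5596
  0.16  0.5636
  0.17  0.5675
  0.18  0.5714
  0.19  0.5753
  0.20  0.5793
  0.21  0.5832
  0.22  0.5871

-0.4522

σ√T = 0.46 × 0.8660 = 0.3984
d₁ = [ln(410/450) + (0.08 + 0.46²/2)·0.75] / 0.3984 = [-0.0931 + 0.1394] / 0.3984 = 0.1161 ⇒ 0.12
N(d₁) = N(0.12) = 0.5478
Δ_put = N(d₁) − 1 = 0.5478 − 1 = -0.4522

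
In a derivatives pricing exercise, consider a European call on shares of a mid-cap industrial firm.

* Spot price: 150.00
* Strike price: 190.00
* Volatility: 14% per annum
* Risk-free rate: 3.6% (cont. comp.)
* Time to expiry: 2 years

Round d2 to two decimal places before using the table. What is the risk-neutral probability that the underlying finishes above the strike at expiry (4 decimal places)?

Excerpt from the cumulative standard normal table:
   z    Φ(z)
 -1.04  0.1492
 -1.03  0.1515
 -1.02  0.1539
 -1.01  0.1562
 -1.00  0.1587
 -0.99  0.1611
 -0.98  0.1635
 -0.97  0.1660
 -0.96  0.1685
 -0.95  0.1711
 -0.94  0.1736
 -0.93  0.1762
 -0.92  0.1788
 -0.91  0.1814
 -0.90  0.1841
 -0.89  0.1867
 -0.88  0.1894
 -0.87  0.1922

0.1762

T = 2;  σ√T = 0.1980
d₁ = [ln(150/190) + (0.036 + 0.14²/2)·2] / 0.1980 = [-0.2364 + 0.0916] / 0.1980 = -0.7313 ≈ -0.73
d₂ = d₁ − σ√T = -0.7313 − 0.1980 = -0.9293 ≈ -0.93
Risk-neutral Pr[S_T > K] = N(d₂) = N(-0.93) = 0.1762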